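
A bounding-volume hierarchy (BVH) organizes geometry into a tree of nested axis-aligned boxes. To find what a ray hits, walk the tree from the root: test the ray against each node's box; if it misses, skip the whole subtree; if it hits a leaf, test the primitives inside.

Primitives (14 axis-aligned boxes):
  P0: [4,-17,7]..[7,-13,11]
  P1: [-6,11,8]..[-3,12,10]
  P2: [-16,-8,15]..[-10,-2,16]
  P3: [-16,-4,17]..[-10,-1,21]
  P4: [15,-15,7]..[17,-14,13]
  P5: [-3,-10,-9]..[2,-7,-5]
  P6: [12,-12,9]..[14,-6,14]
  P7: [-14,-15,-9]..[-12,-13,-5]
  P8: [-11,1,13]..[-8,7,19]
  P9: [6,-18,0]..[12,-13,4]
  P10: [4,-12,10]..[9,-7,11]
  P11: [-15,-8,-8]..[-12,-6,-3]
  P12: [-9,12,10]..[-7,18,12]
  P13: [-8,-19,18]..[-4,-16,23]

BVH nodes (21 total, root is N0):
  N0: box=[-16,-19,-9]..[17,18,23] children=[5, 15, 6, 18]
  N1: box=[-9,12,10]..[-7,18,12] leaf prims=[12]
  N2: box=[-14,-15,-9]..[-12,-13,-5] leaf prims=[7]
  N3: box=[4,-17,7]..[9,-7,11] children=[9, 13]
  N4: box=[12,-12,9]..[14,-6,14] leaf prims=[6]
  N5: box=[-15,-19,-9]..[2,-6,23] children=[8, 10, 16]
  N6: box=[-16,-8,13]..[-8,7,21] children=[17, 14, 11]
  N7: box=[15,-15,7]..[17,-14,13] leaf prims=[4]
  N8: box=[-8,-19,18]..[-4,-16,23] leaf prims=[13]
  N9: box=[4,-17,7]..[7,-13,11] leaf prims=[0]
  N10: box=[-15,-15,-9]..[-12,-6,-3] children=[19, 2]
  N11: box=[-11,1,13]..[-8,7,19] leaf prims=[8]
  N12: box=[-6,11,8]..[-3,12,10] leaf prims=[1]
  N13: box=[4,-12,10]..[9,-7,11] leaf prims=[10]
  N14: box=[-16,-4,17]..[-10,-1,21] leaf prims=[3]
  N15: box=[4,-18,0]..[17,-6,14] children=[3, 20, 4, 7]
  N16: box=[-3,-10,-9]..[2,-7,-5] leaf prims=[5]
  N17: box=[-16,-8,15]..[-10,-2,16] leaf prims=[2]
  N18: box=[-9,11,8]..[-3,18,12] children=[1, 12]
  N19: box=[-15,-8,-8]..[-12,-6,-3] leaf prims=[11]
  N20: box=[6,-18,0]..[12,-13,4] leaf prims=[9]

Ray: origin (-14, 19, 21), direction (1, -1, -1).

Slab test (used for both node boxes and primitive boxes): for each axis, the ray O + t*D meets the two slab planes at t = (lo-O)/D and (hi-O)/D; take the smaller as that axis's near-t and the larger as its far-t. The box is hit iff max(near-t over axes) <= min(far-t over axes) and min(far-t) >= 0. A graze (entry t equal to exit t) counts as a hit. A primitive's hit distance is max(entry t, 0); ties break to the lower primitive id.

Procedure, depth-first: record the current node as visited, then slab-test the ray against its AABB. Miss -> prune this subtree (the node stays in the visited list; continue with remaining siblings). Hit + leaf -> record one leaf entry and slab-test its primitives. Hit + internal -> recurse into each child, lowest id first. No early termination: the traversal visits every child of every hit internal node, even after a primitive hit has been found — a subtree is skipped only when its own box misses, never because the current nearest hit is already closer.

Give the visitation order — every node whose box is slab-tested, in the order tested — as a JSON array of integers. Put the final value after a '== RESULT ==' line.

Trace the traversal:
N0 x:[-2,31] y:[1,38] z:[-2,30] -> hit [1,30], descend [5, 6, 15, 18]
  N5 x:[-1,16] y:[25,38] z:[-2,30] -> miss, prune
  N6 x:[-2,6] y:[12,27] z:[0,8] -> miss, prune
  N15 x:[18,31] y:[25,37] z:[7,21] -> miss, prune
  N18 x:[5,11] y:[1,8] z:[9,13] -> miss, prune

Summary -> nodes [0, 5, 6, 15, 18]; box-tests=5; leaf-entries=0; first=miss

== RESULT ==
[0, 5, 6, 15, 18]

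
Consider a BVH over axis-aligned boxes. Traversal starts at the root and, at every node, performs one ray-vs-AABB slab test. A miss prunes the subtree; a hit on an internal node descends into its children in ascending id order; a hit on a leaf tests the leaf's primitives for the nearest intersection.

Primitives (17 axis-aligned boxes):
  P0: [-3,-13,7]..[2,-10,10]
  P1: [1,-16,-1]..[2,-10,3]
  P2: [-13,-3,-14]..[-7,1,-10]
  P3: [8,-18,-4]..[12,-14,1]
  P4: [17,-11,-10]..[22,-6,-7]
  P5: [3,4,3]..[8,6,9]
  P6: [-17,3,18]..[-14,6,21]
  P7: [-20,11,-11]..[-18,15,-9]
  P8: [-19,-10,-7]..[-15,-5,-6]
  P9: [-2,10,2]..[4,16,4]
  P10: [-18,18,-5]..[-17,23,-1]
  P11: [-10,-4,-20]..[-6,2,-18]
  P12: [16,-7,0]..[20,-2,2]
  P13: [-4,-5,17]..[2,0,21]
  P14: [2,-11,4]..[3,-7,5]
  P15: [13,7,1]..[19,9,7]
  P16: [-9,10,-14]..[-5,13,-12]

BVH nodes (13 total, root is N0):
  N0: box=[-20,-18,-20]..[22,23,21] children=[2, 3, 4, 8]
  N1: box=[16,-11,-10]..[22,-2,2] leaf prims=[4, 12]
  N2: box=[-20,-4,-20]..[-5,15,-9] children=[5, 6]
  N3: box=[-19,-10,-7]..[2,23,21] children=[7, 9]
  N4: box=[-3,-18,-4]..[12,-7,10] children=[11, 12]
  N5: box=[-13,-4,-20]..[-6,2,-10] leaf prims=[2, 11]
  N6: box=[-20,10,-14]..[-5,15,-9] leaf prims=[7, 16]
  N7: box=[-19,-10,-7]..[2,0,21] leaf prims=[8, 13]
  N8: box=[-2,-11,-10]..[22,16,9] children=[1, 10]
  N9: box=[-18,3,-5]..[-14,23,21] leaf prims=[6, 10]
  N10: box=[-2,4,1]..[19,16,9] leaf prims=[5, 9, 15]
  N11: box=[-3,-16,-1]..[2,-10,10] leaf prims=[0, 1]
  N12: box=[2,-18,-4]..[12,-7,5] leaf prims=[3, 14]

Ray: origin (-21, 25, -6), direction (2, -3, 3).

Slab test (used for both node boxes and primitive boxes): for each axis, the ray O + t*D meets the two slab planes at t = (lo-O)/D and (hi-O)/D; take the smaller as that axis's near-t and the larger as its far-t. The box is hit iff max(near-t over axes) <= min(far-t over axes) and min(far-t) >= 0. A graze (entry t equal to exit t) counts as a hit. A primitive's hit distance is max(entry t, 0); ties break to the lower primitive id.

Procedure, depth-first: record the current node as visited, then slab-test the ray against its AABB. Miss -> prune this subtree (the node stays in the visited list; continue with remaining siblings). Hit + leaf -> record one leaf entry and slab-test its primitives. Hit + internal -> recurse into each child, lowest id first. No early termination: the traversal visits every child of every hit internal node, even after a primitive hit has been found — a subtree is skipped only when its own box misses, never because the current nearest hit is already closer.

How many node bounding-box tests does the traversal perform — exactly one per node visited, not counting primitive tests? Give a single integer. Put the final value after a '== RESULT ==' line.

Walk:
N0 x:[1/2,43/2] y:[2/3,43/3] z:[-14/3,9] -> hit [2/3,9], descend [2, 3, 4, 8]
  N2 x:[1/2,8] y:[10/3,29/3] z:[-14/3,-1] -> miss, prune
  N3 x:[1,23/2] y:[2/3,35/3] z:[-1/3,9] -> hit [1,9], descend [7, 9]
    N7 x:[1,23/2] y:[25/3,35/3] z:[-1/3,9] -> hit [25/3,9] leaf, test {P8(miss), P13@t=17/2}
    N9 x:[3/2,7/2] y:[2/3,22/3] z:[1/3,9] -> hit [3/2,7/2] leaf, test {P6(miss), P10@t=3/2}
  N4 x:[9,33/2] y:[32/3,43/3] z:[2/3,16/3] -> miss, prune
  N8 x:[19/2,43/2] y:[3,12] z:[-4/3,5] -> miss, prune

Visited [0, 2, 3, 7, 9, 4, 8]. Tests: 7 box, 2 leaf. Nearest: P10.

== RESULT ==
7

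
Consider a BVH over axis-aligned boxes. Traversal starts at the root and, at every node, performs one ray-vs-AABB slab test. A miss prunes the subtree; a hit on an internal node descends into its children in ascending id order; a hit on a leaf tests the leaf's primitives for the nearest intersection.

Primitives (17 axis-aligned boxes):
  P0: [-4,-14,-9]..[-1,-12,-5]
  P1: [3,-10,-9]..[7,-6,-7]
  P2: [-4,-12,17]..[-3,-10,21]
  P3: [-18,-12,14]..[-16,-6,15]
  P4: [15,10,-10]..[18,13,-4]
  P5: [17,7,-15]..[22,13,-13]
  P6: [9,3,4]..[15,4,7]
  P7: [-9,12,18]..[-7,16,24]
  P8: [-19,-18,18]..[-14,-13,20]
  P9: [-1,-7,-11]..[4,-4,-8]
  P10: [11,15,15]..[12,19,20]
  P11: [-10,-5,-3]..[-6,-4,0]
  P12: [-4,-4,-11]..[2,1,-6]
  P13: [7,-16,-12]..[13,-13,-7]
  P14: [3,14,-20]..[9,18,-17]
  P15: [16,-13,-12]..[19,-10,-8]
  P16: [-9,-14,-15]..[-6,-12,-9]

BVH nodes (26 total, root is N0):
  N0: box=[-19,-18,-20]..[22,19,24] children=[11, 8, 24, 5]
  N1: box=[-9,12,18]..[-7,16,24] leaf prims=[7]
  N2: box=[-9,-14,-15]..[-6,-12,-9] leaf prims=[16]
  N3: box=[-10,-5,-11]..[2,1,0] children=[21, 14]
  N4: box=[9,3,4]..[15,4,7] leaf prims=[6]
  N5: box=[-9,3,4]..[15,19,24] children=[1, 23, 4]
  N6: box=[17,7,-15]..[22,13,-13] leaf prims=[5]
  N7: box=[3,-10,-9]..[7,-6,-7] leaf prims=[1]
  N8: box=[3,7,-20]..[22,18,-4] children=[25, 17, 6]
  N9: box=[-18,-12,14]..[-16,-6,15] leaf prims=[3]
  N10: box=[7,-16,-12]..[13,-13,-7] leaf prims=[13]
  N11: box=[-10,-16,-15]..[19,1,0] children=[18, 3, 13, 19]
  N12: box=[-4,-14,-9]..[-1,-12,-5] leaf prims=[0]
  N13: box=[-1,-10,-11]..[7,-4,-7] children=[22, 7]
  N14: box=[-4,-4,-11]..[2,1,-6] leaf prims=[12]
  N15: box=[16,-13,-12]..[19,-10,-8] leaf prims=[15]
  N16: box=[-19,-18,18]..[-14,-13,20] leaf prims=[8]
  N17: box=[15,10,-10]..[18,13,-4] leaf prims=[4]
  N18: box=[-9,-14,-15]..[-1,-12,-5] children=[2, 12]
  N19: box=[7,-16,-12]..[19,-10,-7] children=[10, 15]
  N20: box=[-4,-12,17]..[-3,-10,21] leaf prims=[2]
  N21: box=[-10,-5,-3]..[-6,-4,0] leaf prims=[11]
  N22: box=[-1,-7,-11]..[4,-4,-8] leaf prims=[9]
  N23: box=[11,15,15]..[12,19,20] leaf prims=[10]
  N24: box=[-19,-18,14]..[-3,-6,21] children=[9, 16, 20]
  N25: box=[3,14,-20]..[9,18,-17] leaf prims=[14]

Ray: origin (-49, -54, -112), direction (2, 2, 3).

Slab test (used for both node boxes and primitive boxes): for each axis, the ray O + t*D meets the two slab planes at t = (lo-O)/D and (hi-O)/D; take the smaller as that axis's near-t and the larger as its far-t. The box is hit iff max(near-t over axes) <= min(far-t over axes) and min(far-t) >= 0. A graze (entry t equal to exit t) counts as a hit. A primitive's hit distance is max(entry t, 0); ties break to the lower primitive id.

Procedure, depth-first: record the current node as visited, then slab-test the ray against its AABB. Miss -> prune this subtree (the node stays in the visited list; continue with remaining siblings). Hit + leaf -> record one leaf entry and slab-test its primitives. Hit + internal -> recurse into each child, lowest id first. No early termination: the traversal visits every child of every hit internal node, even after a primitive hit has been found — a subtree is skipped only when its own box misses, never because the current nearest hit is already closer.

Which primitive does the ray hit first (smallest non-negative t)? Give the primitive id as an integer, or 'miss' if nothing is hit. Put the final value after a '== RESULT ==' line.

Traverse from the root:
N0 x:[15,71/2] y:[18,73/2] z:[92/3,136/3] -> hit [92/3,71/2], descend [5, 8, 11, 24]
  N5 x:[20,32] y:[57/2,73/2] z:[116/3,136/3] -> miss, prune
  N8 x:[26,71/2] y:[61/2,36] z:[92/3,36] -> hit [92/3,71/2], descend [6, 17, 25]
    N6 x:[33,71/2] y:[61/2,67/2] z:[97/3,33] -> hit [33,33] leaf, test {P5@t=33}
    N17 x:[32,67/2] y:[32,67/2] z:[34,36] -> miss, prune
    N25 x:[26,29] y:[34,36] z:[92/3,95/3] -> miss, prune
  N11 x:[39/2,34] y:[19,55/2] z:[97/3,112/3] -> miss, prune
  N24 x:[15,23] y:[18,24] z:[42,133/3] -> miss, prune

8 AABB tests over nodes [0, 5, 8, 6, 17, 25, 11, 24]; 1 leaf entered; closest P5.

== RESULT ==
5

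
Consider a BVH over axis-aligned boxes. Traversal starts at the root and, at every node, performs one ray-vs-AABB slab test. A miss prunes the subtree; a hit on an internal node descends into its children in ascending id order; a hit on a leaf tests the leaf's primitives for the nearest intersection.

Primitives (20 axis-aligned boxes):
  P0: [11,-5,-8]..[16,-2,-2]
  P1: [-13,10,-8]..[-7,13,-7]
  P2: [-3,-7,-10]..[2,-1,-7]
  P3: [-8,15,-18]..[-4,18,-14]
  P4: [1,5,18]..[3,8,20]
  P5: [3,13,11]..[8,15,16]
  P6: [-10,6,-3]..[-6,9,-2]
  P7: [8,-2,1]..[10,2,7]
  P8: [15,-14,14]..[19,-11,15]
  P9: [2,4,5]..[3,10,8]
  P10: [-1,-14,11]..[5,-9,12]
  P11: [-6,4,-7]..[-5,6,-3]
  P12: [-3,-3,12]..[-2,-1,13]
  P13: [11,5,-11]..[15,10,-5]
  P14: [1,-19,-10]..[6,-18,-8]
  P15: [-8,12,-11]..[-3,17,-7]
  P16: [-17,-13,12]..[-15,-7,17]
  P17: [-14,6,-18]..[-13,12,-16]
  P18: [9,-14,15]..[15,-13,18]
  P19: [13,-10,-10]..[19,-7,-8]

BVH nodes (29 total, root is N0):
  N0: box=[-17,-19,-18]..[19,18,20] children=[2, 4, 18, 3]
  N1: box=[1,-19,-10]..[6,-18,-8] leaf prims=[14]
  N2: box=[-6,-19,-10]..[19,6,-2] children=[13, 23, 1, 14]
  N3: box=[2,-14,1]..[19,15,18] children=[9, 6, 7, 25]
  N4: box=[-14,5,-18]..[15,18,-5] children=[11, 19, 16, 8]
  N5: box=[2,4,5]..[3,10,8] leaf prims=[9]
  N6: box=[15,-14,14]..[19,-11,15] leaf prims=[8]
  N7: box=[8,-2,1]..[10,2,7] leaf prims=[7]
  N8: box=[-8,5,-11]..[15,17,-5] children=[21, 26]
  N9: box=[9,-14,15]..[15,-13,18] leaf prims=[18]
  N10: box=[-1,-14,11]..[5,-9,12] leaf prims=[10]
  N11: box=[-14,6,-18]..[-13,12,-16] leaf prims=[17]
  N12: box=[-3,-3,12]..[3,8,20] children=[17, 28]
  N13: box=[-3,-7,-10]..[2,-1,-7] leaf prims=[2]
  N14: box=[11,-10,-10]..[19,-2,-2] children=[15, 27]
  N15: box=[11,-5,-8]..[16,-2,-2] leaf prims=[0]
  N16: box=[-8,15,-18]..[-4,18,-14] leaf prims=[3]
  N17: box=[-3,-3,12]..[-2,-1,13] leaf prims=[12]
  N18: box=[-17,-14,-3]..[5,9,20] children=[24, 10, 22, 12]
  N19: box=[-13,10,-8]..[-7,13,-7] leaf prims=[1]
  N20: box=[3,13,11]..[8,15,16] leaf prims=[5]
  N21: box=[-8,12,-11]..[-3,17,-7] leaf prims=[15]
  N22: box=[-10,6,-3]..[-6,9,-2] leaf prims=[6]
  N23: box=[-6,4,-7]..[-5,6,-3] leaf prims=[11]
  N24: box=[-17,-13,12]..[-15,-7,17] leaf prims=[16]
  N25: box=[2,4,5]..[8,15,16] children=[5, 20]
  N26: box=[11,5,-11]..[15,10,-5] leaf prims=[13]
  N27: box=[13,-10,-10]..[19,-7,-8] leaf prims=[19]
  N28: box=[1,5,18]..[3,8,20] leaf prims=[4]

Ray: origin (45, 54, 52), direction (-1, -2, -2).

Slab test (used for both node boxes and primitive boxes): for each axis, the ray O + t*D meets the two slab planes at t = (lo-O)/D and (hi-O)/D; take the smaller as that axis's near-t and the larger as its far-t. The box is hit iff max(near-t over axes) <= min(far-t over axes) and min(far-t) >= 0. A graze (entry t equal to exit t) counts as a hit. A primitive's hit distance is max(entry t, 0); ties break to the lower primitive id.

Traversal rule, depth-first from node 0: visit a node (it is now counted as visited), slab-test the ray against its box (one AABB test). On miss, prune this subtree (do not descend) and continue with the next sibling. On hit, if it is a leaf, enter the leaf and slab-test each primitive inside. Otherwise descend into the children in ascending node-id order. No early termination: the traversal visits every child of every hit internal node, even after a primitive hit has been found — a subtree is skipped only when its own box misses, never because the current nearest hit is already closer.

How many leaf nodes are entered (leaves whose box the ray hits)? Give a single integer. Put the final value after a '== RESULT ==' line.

Traverse from the root:
N0 x:[26,62] y:[18,73/2] z:[16,35] -> hit [26,35], descend [2, 3, 4, 18]
  N2 x:[26,51] y:[24,73/2] z:[27,31] -> hit [27,31], descend [1, 13, 14, 23]
    N1 x:[39,44] y:[36,73/2] z:[30,31] -> miss, prune
    N13 x:[43,48] y:[55/2,61/2] z:[59/2,31] -> miss, prune
    N14 x:[26,34] y:[28,32] z:[27,31] -> hit [28,31], descend [15, 27]
      N15 x:[29,34] y:[28,59/2] z:[27,30] -> hit [29,59/2] leaf, test {P0@t=29}
      N27 x:[26,32] y:[61/2,32] z:[30,31] -> hit [61/2,31] leaf, test {P19@t=61/2}
    N23 x:[50,51] y:[24,25] z:[55/2,59/2] -> miss, prune
  N3 x:[26,43] y:[39/2,34] z:[17,51/2] -> miss, prune
  N4 x:[30,59] y:[18,49/2] z:[57/2,35] -> miss, prune
  N18 x:[40,62] y:[45/2,34] z:[16,55/2] -> miss, prune

11 AABB tests over nodes [0, 2, 1, 13, 14, 15, 27, 23, 3, 4, 18]; 2 leaves entered; closest P0.

== RESULT ==
2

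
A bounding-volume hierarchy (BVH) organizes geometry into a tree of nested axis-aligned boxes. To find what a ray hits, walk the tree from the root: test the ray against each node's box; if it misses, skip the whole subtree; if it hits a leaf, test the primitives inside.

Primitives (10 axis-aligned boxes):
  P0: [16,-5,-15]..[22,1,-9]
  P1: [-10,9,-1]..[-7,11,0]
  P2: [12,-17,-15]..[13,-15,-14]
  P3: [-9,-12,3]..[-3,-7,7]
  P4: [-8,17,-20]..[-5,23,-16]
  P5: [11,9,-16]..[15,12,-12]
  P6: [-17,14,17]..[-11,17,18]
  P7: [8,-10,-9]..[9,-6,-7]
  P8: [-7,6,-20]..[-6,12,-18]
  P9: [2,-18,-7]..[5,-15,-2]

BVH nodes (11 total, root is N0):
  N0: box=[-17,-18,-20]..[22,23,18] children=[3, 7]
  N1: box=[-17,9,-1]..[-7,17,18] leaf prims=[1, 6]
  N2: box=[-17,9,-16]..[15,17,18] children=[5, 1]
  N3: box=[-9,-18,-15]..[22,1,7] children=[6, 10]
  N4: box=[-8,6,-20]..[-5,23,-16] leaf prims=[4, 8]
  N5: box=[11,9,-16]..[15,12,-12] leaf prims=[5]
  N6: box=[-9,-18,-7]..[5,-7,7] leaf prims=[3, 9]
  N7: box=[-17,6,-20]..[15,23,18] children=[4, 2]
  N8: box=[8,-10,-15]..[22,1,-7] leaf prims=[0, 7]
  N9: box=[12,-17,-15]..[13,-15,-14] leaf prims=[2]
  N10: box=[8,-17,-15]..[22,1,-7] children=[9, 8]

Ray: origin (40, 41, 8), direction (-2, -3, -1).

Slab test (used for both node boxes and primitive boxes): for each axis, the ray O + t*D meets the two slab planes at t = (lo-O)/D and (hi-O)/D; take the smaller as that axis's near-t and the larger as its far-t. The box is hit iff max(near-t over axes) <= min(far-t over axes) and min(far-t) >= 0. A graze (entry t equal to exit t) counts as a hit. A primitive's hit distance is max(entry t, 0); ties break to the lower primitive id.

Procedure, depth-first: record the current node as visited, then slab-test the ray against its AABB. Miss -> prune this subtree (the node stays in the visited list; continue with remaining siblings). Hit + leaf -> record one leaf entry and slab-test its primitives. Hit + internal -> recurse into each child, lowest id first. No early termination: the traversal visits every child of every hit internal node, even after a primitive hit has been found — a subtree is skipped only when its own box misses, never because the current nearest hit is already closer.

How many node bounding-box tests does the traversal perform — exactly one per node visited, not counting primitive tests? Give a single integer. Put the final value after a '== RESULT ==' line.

Trace the traversal:
N0 x:[9,57/2] y:[6,59/3] z:[-10,28] -> hit [9,59/3], descend [3, 7]
  N3 x:[9,49/2] y:[40/3,59/3] z:[1,23] -> hit [40/3,59/3], descend [6, 10]
    N6 x:[35/2,49/2] y:[16,59/3] z:[1,15] -> miss, prune
    N10 x:[9,16] y:[40/3,58/3] z:[15,23] -> hit [15,16], descend [8, 9]
      N8 x:[9,16] y:[40/3,17] z:[15,23] -> hit [15,16] leaf, test {P0(miss), P7@t=47/3}
      N9 x:[27/2,14] y:[56/3,58/3] z:[22,23] -> miss, prune
  N7 x:[25/2,57/2] y:[6,35/3] z:[-10,28] -> miss, prune

order=[0, 3, 6, 10, 8, 9, 7]  |boxes|=7  |leaves|=1  hit=P7

== RESULT ==
7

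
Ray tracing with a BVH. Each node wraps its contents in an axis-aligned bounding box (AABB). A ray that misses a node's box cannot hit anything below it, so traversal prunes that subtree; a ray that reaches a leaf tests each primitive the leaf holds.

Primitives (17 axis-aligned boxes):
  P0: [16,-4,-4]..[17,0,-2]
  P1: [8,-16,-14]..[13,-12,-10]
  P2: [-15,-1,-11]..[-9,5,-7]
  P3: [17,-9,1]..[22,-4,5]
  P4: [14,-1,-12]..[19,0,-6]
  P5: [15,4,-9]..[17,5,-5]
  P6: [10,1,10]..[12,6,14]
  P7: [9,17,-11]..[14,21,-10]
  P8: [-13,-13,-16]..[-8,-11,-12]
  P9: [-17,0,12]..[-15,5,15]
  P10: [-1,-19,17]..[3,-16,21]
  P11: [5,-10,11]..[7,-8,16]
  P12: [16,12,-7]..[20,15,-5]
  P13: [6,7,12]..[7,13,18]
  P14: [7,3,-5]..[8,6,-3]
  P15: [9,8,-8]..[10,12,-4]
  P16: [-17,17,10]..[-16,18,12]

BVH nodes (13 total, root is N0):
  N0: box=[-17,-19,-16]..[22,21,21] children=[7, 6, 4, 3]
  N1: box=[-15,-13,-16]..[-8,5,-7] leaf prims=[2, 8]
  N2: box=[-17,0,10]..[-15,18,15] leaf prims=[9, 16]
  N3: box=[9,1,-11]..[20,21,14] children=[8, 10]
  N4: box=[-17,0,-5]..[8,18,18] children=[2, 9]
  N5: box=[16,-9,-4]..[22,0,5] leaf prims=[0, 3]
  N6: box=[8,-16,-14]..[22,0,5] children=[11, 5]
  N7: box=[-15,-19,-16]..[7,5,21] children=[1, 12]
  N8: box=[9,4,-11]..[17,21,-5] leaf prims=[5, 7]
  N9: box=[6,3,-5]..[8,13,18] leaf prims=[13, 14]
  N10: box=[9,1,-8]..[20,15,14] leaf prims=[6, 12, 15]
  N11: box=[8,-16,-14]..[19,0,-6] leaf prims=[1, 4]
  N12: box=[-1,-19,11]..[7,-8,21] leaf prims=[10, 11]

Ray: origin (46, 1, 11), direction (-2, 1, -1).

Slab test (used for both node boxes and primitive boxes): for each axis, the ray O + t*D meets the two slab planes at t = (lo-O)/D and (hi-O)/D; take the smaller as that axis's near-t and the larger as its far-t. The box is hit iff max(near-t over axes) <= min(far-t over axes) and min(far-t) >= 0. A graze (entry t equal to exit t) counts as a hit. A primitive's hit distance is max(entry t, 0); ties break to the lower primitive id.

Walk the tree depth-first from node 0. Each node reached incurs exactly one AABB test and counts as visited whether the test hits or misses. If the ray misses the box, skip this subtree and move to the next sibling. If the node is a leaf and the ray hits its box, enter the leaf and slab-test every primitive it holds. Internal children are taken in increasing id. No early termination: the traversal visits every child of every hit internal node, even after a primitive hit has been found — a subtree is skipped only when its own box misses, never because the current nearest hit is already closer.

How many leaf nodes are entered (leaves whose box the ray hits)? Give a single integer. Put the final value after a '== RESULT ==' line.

Walk:
N0 x:[12,63/2] y:[-20,20] z:[-10,27] -> hit [12,20], descend [3, 4, 6, 7]
  N3 x:[13,37/2] y:[0,20] z:[-3,22] -> hit [13,37/2], descend [8, 10]
    N8 x:[29/2,37/2] y:[3,20] z:[16,22] -> hit [16,37/2] leaf, test {P5(miss), P7(miss)}
    N10 x:[13,37/2] y:[0,14] z:[-3,19] -> hit [13,14] leaf, test {P6(miss), P12(miss), P15(miss)}
  N4 x:[19,63/2] y:[-1,17] z:[-7,16] -> miss, prune
  N6 x:[12,19] y:[-17,-1] z:[6,25] -> miss, prune
  N7 x:[39/2,61/2] y:[-20,4] z:[-10,27] -> miss, prune

order=[0, 3, 8, 10, 4, 6, 7]  |boxes|=7  |leaves|=2  hit=miss

== RESULT ==
2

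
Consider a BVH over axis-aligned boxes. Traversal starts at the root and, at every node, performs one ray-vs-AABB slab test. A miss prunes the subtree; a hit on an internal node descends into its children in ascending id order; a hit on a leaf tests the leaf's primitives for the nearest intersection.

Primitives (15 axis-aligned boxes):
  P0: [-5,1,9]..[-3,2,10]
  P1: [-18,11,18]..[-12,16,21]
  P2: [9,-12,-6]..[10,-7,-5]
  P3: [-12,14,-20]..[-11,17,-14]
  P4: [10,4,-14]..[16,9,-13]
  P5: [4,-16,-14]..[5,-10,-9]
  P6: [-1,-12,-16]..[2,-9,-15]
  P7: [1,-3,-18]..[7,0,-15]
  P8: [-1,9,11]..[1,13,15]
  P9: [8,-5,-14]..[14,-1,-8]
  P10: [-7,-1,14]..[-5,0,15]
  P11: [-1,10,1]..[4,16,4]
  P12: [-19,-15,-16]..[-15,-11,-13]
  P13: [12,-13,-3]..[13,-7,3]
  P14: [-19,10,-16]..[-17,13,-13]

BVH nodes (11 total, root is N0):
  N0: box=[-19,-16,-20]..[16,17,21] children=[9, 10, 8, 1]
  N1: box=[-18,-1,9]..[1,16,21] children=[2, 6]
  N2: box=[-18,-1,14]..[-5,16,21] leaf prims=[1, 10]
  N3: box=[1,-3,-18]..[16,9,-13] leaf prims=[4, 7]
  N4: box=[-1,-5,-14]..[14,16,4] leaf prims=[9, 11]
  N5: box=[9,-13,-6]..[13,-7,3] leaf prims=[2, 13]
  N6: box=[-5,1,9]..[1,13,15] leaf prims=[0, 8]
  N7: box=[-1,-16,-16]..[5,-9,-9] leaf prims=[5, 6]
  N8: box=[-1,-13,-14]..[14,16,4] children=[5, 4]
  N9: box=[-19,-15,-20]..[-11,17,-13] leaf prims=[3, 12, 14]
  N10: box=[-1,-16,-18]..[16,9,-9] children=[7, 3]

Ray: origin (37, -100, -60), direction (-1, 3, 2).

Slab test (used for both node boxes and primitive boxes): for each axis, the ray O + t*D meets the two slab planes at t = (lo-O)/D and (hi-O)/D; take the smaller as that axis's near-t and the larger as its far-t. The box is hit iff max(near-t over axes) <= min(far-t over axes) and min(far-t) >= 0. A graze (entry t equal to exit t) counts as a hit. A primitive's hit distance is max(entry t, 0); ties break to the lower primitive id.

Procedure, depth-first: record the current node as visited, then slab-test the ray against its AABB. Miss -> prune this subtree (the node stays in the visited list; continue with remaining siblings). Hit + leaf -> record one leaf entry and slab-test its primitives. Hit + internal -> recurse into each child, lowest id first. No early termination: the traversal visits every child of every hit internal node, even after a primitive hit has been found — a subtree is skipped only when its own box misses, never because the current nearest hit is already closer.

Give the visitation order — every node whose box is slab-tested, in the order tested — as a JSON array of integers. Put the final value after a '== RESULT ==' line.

Traverse from the root:
N0 x:[21,56] y:[28,39] z:[20,81/2] -> hit [28,39], descend [1, 8, 9, 10]
  N1 x:[36,55] y:[33,116/3] z:[69/2,81/2] -> hit [36,116/3], descend [2, 6]
    N2 x:[42,55] y:[33,116/3] z:[37,81/2] -> miss, prune
    N6 x:[36,42] y:[101/3,113/3] z:[69/2,75/2] -> hit [36,75/2] leaf, test {P0(miss), P8@t=109/3}
  N8 x:[23,38] y:[29,116/3] z:[23,32] -> hit [29,32], descend [4, 5]
    N4 x:[23,38] y:[95/3,116/3] z:[23,32] -> hit [95/3,32] leaf, test {P9(miss), P11(miss)}
    N5 x:[24,28] y:[29,31] z:[27,63/2] -> miss, prune
  N9 x:[48,56] y:[85/3,39] z:[20,47/2] -> miss, prune
  N10 x:[21,38] y:[28,109/3] z:[21,51/2] -> miss, prune

9 AABB tests over nodes [0, 1, 2, 6, 8, 4, 5, 9, 10]; 2 leaves entered; closest P8.

== RESULT ==
[0, 1, 2, 6, 8, 4, 5, 9, 10]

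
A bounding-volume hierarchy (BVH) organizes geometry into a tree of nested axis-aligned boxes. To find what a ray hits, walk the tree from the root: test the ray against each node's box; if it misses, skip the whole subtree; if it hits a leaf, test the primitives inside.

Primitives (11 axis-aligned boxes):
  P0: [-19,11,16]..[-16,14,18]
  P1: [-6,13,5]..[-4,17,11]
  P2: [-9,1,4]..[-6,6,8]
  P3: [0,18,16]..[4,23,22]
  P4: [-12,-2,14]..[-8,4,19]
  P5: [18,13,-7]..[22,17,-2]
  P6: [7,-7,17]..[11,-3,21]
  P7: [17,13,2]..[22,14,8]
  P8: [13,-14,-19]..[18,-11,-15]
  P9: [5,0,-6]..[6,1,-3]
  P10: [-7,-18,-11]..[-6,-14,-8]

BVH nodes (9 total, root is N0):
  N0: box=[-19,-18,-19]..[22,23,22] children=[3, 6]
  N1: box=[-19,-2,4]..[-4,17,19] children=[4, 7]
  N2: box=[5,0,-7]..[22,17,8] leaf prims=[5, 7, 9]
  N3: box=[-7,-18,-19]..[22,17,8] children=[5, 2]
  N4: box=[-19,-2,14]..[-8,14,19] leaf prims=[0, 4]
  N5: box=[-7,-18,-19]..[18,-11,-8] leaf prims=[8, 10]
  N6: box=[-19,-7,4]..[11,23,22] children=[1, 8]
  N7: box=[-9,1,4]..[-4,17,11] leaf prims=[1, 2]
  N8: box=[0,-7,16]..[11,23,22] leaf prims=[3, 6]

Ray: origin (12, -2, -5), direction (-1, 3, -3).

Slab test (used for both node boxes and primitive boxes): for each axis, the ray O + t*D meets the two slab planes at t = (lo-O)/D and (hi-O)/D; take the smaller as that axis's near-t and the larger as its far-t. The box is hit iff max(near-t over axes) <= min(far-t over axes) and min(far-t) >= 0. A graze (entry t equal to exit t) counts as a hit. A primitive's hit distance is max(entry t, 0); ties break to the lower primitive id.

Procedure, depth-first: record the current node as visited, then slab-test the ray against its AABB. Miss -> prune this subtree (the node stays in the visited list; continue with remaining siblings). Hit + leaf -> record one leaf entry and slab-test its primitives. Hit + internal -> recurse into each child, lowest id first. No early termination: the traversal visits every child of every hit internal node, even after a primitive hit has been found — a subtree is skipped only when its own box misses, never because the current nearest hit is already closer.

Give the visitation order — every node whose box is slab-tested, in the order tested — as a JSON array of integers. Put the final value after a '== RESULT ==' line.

Trace the traversal:
N0 x:[-10,31] y:[-16/3,25/3] z:[-9,14/3] -> hit [-16/3,14/3], descend [3, 6]
  N3 x:[-10,19] y:[-16/3,19/3] z:[-13/3,14/3] -> hit [-13/3,14/3], descend [2, 5]
    N2 x:[-10,7] y:[2/3,19/3] z:[-13/3,2/3] -> hit [2/3,2/3] leaf, test {P5(miss), P7(miss), P9(miss)}
    N5 x:[-6,19] y:[-16/3,-3] z:[1,14/3] -> miss, prune
  N6 x:[1,31] y:[-5/3,25/3] z:[-9,-3] -> miss, prune

5 AABB tests over nodes [0, 3, 2, 5, 6]; 1 leaf entered; closest miss.

== RESULT ==
[0, 3, 2, 5, 6]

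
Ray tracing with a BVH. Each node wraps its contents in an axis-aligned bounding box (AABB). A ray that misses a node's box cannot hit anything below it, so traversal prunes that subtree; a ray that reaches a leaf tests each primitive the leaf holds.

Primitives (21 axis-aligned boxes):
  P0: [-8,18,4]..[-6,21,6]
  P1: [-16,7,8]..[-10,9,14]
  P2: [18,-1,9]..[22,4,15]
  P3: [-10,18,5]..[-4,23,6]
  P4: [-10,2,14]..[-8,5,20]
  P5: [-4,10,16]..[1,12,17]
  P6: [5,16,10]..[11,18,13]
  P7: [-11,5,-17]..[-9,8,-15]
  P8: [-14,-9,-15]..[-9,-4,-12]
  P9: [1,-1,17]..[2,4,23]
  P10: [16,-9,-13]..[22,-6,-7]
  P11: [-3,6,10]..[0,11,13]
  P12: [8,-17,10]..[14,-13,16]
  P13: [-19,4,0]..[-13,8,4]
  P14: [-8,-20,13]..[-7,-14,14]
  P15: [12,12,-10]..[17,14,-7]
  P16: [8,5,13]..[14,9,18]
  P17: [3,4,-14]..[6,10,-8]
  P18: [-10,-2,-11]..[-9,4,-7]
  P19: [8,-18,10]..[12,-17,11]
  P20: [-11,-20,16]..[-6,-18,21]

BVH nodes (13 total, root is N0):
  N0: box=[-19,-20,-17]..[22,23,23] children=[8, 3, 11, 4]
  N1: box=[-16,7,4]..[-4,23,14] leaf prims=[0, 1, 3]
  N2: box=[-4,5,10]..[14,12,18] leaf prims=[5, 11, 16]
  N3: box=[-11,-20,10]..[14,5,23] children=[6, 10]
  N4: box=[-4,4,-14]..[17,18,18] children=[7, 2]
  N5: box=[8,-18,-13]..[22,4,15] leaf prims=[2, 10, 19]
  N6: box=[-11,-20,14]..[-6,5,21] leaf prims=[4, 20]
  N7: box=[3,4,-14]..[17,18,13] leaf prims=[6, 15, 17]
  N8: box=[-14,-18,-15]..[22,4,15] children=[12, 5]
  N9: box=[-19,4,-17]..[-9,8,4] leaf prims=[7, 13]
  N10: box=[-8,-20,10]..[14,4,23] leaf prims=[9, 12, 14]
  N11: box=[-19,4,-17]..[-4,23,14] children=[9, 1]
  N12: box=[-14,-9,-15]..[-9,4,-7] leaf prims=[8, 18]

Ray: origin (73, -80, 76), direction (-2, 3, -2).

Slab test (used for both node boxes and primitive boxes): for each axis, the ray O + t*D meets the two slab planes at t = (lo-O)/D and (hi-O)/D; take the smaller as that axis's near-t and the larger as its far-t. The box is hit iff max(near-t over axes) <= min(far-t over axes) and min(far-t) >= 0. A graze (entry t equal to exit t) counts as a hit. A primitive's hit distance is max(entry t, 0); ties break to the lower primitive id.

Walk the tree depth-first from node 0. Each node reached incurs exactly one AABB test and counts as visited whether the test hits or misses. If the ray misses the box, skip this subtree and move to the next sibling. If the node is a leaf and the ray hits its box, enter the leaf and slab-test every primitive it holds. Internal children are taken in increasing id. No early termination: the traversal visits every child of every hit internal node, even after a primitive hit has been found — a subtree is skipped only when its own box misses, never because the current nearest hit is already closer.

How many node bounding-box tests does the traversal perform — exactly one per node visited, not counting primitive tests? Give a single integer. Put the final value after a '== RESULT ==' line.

Walk:
N0 x:[51/2,46] y:[20,103/3] z:[53/2,93/2] -> hit [53/2,103/3], descend [3, 4, 8, 11]
  N3 x:[59/2,42] y:[20,85/3] z:[53/2,33] -> miss, prune
  N4 x:[28,77/2] y:[28,98/3] z:[29,45] -> hit [29,98/3], descend [2, 7]
    N2 x:[59/2,77/2] y:[85/3,92/3] z:[29,33] -> hit [59/2,92/3] leaf, test {P5(miss), P11(miss), P16@t=59/2}
    N7 x:[28,35] y:[28,98/3] z:[63/2,45] -> hit [63/2,98/3] leaf, test {P6@t=32, P15(miss), P17(miss)}
  N8 x:[51/2,87/2] y:[62/3,28] z:[61/2,91/2] -> miss, prune
  N11 x:[77/2,46] y:[28,103/3] z:[31,93/2] -> miss, prune

Summary -> nodes [0, 3, 4, 2, 7, 8, 11]; box-tests=7; leaf-entries=2; first=P16

== RESULT ==
7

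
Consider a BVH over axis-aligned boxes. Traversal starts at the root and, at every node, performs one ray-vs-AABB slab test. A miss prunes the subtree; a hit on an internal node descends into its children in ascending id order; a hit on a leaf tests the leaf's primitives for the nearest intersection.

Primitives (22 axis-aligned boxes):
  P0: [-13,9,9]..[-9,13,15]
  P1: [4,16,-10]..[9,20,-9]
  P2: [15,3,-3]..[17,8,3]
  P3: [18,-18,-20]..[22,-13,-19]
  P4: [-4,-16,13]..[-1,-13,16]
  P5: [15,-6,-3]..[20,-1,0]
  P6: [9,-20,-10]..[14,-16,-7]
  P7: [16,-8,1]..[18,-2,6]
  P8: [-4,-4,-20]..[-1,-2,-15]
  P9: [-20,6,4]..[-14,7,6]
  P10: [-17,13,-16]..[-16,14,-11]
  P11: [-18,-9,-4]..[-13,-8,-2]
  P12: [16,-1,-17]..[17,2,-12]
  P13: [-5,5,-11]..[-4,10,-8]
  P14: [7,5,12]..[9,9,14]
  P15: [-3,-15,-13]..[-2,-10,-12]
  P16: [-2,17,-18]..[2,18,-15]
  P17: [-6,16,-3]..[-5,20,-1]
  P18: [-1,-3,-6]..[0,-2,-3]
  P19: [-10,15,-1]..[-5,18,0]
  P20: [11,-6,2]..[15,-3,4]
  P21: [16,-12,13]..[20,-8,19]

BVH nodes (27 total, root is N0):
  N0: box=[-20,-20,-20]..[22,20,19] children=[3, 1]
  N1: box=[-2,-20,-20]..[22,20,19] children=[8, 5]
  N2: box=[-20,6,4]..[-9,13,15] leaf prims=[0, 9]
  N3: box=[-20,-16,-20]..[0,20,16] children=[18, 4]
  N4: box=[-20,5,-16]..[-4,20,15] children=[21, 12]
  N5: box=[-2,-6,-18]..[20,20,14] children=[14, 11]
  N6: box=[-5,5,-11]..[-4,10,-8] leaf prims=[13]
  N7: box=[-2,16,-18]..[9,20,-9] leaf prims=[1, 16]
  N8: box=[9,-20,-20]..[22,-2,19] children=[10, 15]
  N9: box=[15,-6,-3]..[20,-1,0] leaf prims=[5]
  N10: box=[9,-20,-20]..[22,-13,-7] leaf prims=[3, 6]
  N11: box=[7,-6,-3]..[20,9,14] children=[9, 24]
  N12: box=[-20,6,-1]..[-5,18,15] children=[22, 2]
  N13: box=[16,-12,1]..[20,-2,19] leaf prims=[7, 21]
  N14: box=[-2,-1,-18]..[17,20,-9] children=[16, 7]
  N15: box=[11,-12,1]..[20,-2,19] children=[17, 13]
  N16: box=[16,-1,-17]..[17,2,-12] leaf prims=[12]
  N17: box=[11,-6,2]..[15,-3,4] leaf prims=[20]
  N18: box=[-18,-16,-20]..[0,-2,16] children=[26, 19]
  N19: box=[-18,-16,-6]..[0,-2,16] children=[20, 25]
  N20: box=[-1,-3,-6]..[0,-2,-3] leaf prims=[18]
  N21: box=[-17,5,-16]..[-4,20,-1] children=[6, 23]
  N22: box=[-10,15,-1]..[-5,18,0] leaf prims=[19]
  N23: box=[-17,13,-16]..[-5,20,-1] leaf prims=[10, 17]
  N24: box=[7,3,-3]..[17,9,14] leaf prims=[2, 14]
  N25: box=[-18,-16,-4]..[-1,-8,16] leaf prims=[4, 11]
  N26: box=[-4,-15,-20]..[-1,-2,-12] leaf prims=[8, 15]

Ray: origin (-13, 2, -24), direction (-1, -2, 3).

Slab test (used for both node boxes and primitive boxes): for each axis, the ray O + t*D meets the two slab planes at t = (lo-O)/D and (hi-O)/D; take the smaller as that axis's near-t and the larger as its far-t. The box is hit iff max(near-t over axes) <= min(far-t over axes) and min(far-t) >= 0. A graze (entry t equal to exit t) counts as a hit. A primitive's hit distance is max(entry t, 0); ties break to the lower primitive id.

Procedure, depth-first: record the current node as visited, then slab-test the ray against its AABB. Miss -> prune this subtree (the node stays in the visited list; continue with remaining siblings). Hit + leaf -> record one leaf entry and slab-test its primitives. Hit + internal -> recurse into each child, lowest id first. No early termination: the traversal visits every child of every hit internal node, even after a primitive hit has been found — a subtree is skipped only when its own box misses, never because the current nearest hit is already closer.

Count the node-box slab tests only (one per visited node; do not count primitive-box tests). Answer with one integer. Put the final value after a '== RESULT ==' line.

Trace the traversal:
N0 x:[-35,7] y:[-9,11] z:[4/3,43/3] -> hit [4/3,7], descend [1, 3]
  N1 x:[-35,-11] y:[-9,11] z:[4/3,43/3] -> miss, prune
  N3 x:[-13,7] y:[-9,9] z:[4/3,40/3] -> hit [4/3,7], descend [4, 18]
    N4 x:[-9,7] y:[-9,-3/2] z:[8/3,13] -> miss, prune
    N18 x:[-13,5] y:[2,9] z:[4/3,40/3] -> hit [2,5], descend [19, 26]
      N19 x:[-13,5] y:[2,9] z:[6,40/3] -> miss, prune
      N26 x:[-12,-9] y:[2,17/2] z:[4/3,4] -> miss, prune

Summary -> nodes [0, 1, 3, 4, 18, 19, 26]; box-tests=7; leaf-entries=0; first=miss

== RESULT ==
7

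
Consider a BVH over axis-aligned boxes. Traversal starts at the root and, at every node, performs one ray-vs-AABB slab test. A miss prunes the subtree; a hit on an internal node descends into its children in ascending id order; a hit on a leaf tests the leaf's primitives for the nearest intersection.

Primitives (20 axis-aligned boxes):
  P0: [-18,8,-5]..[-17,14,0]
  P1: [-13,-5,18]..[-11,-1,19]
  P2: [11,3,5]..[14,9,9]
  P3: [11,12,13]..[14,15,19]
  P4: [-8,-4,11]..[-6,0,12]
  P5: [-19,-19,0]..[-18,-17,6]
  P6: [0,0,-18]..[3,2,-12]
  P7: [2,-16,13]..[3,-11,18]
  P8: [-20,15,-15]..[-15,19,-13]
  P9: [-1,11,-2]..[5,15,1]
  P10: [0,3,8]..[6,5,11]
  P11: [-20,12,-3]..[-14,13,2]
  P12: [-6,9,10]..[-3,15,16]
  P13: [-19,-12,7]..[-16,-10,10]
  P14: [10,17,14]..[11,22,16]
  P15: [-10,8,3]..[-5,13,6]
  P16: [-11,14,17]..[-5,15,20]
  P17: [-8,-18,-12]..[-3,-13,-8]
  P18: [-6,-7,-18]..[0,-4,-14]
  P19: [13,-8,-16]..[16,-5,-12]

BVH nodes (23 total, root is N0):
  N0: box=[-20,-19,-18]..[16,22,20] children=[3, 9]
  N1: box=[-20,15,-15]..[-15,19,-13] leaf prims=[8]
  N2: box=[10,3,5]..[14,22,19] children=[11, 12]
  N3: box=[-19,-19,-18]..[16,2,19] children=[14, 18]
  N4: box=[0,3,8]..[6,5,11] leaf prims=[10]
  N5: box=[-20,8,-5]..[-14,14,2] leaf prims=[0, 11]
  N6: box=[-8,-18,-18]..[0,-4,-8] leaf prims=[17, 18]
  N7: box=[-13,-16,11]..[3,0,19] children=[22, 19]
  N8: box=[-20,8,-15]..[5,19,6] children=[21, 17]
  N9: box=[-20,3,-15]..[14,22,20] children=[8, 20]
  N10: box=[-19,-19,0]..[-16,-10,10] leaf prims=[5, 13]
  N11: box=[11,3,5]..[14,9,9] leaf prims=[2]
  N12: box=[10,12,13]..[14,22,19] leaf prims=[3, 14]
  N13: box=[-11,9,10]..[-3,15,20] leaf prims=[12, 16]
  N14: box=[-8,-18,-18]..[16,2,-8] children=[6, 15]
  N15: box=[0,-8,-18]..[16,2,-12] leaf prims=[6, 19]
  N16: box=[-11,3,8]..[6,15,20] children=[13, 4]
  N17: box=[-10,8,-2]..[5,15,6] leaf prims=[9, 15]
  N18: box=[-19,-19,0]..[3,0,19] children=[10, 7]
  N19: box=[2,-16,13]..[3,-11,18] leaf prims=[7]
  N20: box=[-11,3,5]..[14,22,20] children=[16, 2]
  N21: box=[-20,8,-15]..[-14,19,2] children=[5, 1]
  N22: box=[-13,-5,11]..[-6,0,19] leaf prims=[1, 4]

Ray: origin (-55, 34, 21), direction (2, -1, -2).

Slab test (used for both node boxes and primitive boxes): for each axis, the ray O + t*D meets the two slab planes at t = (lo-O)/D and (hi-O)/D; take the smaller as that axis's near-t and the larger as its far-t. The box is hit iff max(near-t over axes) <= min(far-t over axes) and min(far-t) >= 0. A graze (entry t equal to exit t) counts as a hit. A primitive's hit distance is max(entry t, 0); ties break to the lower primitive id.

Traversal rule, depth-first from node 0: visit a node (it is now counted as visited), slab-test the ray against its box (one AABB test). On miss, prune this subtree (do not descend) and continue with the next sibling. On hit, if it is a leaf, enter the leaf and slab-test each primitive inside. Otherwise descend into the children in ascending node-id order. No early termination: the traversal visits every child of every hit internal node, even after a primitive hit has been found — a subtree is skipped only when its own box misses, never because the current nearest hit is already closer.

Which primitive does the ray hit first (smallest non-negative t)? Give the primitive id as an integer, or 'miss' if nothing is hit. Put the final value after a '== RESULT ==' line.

Trace the traversal:
N0 x:[35/2,71/2] y:[12,53] z:[1/2,39/2] -> hit [35/2,39/2], descend [3, 9]
  N3 x:[18,71/2] y:[32,53] z:[1,39/2] -> miss, prune
  N9 x:[35/2,69/2] y:[12,31] z:[1/2,18] -> hit [35/2,18], descend [8, 20]
    N8 x:[35/2,30] y:[15,26] z:[15/2,18] -> hit [35/2,18], descend [17, 21]
      N17 x:[45/2,30] y:[19,26] z:[15/2,23/2] -> miss, prune
      N21 x:[35/2,41/2] y:[15,26] z:[19/2,18] -> hit [35/2,18], descend [1, 5]
        N1 x:[35/2,20] y:[15,19] z:[17,18] -> hit [35/2,18] leaf, test {P8@t=35/2}
        N5 x:[35/2,41/2] y:[20,26] z:[19/2,13] -> miss, prune
    N20 x:[22,69/2] y:[12,31] z:[1/2,8] -> miss, prune

order=[0, 3, 9, 8, 17, 21, 1, 5, 20]  |boxes|=9  |leaves|=1  hit=P8

== RESULT ==
8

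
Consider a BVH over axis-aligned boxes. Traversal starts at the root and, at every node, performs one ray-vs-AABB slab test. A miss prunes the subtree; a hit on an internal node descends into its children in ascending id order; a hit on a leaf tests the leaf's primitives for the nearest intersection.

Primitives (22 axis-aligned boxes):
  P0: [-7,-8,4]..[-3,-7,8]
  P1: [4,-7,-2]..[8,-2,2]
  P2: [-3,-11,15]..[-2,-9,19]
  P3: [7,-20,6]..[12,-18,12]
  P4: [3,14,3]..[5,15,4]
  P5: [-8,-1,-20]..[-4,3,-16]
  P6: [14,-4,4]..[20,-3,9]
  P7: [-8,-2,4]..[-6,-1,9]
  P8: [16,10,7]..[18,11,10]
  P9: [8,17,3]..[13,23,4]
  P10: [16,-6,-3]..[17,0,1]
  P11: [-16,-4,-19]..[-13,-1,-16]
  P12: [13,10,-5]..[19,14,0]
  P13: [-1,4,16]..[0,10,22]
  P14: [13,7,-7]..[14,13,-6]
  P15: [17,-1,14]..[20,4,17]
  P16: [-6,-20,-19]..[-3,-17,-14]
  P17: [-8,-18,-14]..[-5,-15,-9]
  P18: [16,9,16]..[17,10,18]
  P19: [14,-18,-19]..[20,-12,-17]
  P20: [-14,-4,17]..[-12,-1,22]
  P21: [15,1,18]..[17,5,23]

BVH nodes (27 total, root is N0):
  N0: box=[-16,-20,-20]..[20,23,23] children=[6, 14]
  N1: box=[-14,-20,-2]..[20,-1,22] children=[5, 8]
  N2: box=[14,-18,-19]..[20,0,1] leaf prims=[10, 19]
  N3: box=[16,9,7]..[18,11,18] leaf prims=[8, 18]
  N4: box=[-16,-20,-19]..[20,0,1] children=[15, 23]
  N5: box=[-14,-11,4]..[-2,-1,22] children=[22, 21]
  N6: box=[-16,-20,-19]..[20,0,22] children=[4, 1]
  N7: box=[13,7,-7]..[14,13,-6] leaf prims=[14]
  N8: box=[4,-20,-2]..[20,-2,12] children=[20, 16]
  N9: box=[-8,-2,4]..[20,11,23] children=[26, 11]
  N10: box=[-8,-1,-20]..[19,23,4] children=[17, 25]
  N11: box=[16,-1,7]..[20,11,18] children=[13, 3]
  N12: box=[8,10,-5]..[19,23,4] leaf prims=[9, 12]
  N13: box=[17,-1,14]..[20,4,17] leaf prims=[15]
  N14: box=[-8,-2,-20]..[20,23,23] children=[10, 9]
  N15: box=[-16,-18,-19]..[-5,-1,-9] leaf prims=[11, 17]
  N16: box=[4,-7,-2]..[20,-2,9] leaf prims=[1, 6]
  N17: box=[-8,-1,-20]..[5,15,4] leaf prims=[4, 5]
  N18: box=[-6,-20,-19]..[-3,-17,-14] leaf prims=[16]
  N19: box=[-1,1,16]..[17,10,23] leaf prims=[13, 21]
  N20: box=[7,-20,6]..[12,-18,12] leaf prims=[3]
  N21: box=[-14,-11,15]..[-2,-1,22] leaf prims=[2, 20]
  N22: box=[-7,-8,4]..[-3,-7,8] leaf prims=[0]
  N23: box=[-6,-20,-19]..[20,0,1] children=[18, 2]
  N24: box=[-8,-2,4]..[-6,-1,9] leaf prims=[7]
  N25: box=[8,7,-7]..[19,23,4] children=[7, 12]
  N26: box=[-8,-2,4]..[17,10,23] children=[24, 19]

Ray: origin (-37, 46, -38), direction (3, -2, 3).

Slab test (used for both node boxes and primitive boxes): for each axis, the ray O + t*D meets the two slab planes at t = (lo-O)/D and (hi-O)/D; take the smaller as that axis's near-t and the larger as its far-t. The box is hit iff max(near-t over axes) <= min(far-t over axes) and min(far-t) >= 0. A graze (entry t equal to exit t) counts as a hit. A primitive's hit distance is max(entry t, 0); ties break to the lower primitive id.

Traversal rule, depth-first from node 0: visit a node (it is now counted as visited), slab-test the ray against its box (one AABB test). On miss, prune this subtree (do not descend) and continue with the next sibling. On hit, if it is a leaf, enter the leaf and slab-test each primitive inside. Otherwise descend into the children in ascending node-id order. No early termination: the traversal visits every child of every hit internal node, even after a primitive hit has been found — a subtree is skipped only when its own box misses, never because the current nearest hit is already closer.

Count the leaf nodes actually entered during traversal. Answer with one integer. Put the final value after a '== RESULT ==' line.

Trace the traversal:
N0 x:[7,19] y:[23/2,33] z:[6,61/3] -> hit [23/2,19], descend [6, 14]
  N6 x:[7,19] y:[23,33] z:[19/3,20] -> miss, prune
  N14 x:[29/3,19] y:[23/2,24] z:[6,61/3] -> hit [23/2,19], descend [9, 10]
    N9 x:[29/3,19] y:[35/2,24] z:[14,61/3] -> hit [35/2,19], descend [11, 26]
      N11 x:[53/3,19] y:[35/2,47/2] z:[15,56/3] -> hit [53/3,56/3], descend [3, 13]
        N3 x:[53/3,55/3] y:[35/2,37/2] z:[15,56/3] -> hit [53/3,55/3] leaf, test {P8(miss), P18@t=18}
        N13 x:[18,19] y:[21,47/2] z:[52/3,55/3] -> miss, prune
      N26 x:[29/3,18] y:[18,24] z:[14,61/3] -> hit [18,18], descend [19, 24]
        N19 x:[12,18] y:[18,45/2] z:[18,61/3] -> hit [18,18] leaf, test {P13(miss), P21(miss)}
        N24 x:[29/3,31/3] y:[47/2,24] z:[14,47/3] -> miss, prune
    N10 x:[29/3,56/3] y:[23/2,47/2] z:[6,14] -> hit [23/2,14], descend [17, 25]
      N17 x:[29/3,14] y:[31/2,47/2] z:[6,14] -> miss, prune
      N25 x:[15,56/3] y:[23/2,39/2] z:[31/3,14] -> miss, prune

Summary -> nodes [0, 6, 14, 9, 11, 3, 13, 26, 19, 24, 10, 17, 25]; box-tests=13; leaf-entries=2; first=P18

== RESULT ==
2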